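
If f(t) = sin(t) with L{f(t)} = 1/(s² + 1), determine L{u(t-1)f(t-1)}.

Time shift theorem: L{u(t-a)f(t-a)} = e^(-as)F(s). Here a=1, F(s) = 1/(s² + 1), so L{u(t-1)f(t-1)} = e^(-s)·1/(s² + 1)

Final answer: e^(-s)·1/(s² + 1)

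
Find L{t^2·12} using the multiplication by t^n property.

L{12} = 12/s. d^1/ds^1[1/s] = -1/s². d^2/ds^2[1/s] = 2/s^3. So L{t^2} = (-1)^{2}·2/s^3 = 2/s^3. Then L{t^2·12} = 12·2/s^3 = 24/s^3

Final answer: 24/s^3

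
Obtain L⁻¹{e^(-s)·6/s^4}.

L⁻¹{6/s^4} = t^3. By the time shift theorem, L⁻¹{e^(-as)F(s)} = u(t-a)f(t-a) with a=1, so L⁻¹{e^(-s)·6/s^4} = u(t-1)·(t-1)^3

Final answer: u(t-1)·(t-1)^3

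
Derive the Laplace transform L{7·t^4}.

L{t^n} = n!/s^(n+1), so L{t^4} = 24/s^5. Then L{7·t^4} = 7·24/s^5 = 168/s^5

Final answer: 168/s^5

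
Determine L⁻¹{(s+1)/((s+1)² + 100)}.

Using frequency shift: L⁻¹{(s-a)/((s-a)² + b²)} = e^(at)cos(bt). Here a=-1, b=10

Final answer: e^(-t)·cos(10t)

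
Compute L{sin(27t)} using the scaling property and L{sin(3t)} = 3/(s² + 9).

Using L{f(at)} = (1/a)F(s/a) with a=9: L{sin(27t)} = (1/9) · 3/((s/9)² + 9) = (1/9) · 3·81/(s² + 729) = 27/(s² + 729)

Final answer: 27/(s² + 729)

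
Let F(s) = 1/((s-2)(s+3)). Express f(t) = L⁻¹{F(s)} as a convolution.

1/((s-2)(s+3)) = (1/(s-2))·(1/(s+3)) = L{e^(2t)}·L{e^(-3t)}. So f(t) = e^(2t)*e^(-3t) = ∫₀ᵗ e^(2τ)·e^(-3(t-τ)) dτ

Final answer: ∫₀ᵗ e^(2τ)·e^(-3(t-τ)) dτ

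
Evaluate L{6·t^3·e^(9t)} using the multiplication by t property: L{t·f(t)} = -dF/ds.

Using L{t^n·e^(at)} = n!/(s-a)^(n+1), L{t^3·e^(9t)} = 6/(s-9)^4, so L{6·t^3·e^(9t)} = 6·6/(s-9)^4 = 36/(s-9)^4

Final answer: 36/(s-9)^4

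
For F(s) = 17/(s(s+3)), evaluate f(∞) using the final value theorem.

f(∞) = lim_{s→0} s·17/(s(s+3)) = lim_{s→0} 17/(s+3) = 17/3 = 17/3

Final answer: 17/3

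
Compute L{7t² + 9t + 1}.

L{7t² + 9t + 1} = 7·2/s³ + 9/s² + 1/s = 14/s³ + 9/s² + 1/s

Final answer: 14/s³ + 9/s² + 1/s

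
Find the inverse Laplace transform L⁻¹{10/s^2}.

L⁻¹{n!/s^(n+1)} = t^n with n=1. So L⁻¹{1/s^2} = t, and L⁻¹{10/s^2} = (10/1)·t = 10·t

Final answer: 10·t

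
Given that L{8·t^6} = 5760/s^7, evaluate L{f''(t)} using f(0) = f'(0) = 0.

L{f''(t)} = s²F(s) - sf(0) - f'(0) = s²·5760/s^7 - 0 - 0 = 5760/s^5

Final answer: 5760/s^5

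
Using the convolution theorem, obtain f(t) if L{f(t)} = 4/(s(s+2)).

4/(s(s+2)) = (4/s)·(1/(s+2)) = L{4}·L{e^(-2t)}. By convolution, f(t) = 4*e^(-2t) = ∫₀ᵗ 4·e^(-2τ) dτ = 4·(1 - e^(-2t))/2

Final answer: 4·(1 - e^(-2t))/2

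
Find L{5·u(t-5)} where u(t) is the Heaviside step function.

L{u(t-a)} = e^(-as)/s. Here a=5, so L{u(t-5)} = e^(-5s)/s, and L{5·u(t-5)} = 5·e^(-5s)/s

Final answer: 5·e^(-5s)/s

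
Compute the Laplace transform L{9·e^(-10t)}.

L{e^(at)} = 1/(s-a), so L{e^(-10t)} = 1/(s+10). Then L{9·e^(-10t)} = 9/(s+10)

Final answer: 9/(s+10)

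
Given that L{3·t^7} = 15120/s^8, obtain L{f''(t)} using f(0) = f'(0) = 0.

L{f''(t)} = s²F(s) - sf(0) - f'(0) = s²·15120/s^8 - 0 - 0 = 15120/s^6

Final answer: 15120/s^6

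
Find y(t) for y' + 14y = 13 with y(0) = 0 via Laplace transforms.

sY + 14Y = 13/s. Y = 13/(s(s+14)). Partial fractions: Y = 13/14/s - 13/14/(s+14)

Final answer: y(t) = 13/14(1 - e^(-14t))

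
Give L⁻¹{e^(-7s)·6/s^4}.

L⁻¹{6/s^4} = t^3. By the time shift theorem, L⁻¹{e^(-as)F(s)} = u(t-a)f(t-a) with a=7, so L⁻¹{e^(-7s)·6/s^4} = u(t-7)·(t-7)^3

Final answer: u(t-7)·(t-7)^3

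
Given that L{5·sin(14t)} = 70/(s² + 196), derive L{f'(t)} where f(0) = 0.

L{f'(t)} = s·F(s) - f(0) = s·70/(s² + 196) - 0 = 70s/(s² + 196)

Final answer: 70s/(s² + 196)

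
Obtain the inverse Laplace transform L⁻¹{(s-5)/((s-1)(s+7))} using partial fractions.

Using partial fractions, f(t) = (-4e^t + 12e^(-7t))/8

Final answer: (-4e^t + 12e^(-7t))/8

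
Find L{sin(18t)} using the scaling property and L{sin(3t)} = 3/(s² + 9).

Using L{f(at)} = (1/a)F(s/a) with a=6: L{sin(18t)} = (1/6) · 3/((s/6)² + 9) = (1/6) · 3·36/(s² + 324) = 18/(s² + 324)

Final answer: 18/(s² + 324)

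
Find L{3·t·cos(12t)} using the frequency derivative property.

L{cos(12t)} = s/(s² + 144). Derivative: d/ds[s/(s² + 144)] = [(s² + 144) - s·2s]/(s² + 144)² = (144 - s²)/(s² + 144)². So L{t·cos(12t)} = -F'(s) = (s² - 144)/(s² + 144)². Then L{3·t·cos(12t)} = 3·(s² - 144)/(s² + 144)²

Final answer: 3·(s² - 144)/(s² + 144)²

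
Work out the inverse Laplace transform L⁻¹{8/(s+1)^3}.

L⁻¹{n!/(s-a)^(n+1)} = t^n·e^(at) with n=2, a=-1. So L⁻¹{2/(s+1)^3} = t^2·e^(-t), and L⁻¹{8/(s+1)^3} = (8/2)·t^2·e^(-t) = 4·t^2·e^(-t)

Final answer: 4·t^2·e^(-t)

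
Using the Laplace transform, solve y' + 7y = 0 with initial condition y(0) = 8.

L{y'} + 7L{y} = 0. sY - 8 + 7Y = 0. Y(s+7) = 8. Y = 8/(s+7)

Final answer: y(t) = 8e^(-7t)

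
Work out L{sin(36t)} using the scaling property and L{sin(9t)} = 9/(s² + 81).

Using L{f(at)} = (1/a)F(s/a) with a=4: L{sin(36t)} = (1/4) · 9/((s/4)² + 81) = (1/4) · 9·16/(s² + 1296) = 36/(s² + 1296)

Final answer: 36/(s² + 1296)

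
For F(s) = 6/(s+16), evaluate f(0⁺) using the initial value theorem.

f(0⁺) = lim_{s→∞} s·6/(s+16) = lim_{s→∞} 6s/(s+16) = 6

Final answer: 6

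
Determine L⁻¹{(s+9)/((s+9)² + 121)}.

Using frequency shift: L⁻¹{(s-a)/((s-a)² + b²)} = e^(at)cos(bt). Here a=-9, b=11

Final answer: e^(-9t)·cos(11t)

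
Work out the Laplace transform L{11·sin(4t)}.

L{sin(ωt)} = ω/(s² + ω²), so L{sin(4t)} = 4/(s² + 16). Then L{11·sin(4t)} = 11·4/(s² + 16) = 44/(s² + 16)

Final answer: 44/(s² + 16)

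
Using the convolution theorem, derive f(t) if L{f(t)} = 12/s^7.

12/s^7 = (12/s)·(1/s^6) = L{12}·L{t^5/120}. By convolution, f(t) = 12*t^5/120 = ∫₀ᵗ 12·τ^5/120 dτ = 12·t^6/720

Final answer: 12·t^6/720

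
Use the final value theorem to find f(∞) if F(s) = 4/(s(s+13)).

f(∞) = lim_{s→0} s·4/(s(s+13)) = lim_{s→0} 4/(s+13) = 4/13 = 4/13

Final answer: 4/13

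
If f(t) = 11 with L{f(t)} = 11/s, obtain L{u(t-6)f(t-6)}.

Time shift theorem: L{u(t-a)f(t-a)} = e^(-as)F(s). Here a=6, F(s) = 11/s, so L{u(t-6)f(t-6)} = e^(-6s)·11/s

Final answer: e^(-6s)·11/s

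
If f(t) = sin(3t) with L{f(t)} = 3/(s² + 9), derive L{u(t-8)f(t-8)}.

Time shift theorem: L{u(t-a)f(t-a)} = e^(-as)F(s). Here a=8, F(s) = 3/(s² + 9), so L{u(t-8)f(t-8)} = e^(-8s)·3/(s² + 9)

Final answer: e^(-8s)·3/(s² + 9)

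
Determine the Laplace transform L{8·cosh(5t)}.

L{cosh(ωt)} = s/(s² - ω²), so L{cosh(5t)} = s/(s² - 25). Then L{8·cosh(5t)} = 8·s/(s² - 25) = 8s/(s² - 25)

Final answer: 8s/(s² - 25)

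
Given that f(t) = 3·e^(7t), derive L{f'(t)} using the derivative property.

f(0) = 3, F(s) = 3/(s-7). L{f'(t)} = s·F(s) - f(0) = 3s/(s-7) - 3 = (3s - 3(s-7))/(s-7) = 21/(s-7)

Final answer: 21/(s-7)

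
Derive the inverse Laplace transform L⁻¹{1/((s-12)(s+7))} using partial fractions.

Decompose: A/(s-12) + B/(s+7). A = 1/19, B = -1/19. f(t) = (e^(12t) - e^(-7t))/19

Final answer: (e^(12t) - e^(-7t))/19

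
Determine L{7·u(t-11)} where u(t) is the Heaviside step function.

L{u(t-a)} = e^(-as)/s. Here a=11, so L{u(t-11)} = e^(-11s)/s, and L{7·u(t-11)} = 7·e^(-11s)/s

Final answer: 7·e^(-11s)/s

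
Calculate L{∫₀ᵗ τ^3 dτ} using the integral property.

L{∫₀ᵗ f(τ)dτ} = F(s)/s with f(t) = t^3. F(s) = 6/s^4, so L{∫₀ᵗ τ^3 dτ} = (6/s^4)/s = 6/s^5. (Check: ∫₀ᵗ τ^3 dτ = t^4/4.)

Final answer: 6/s^5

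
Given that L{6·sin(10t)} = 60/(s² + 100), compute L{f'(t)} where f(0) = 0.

L{f'(t)} = s·F(s) - f(0) = s·60/(s² + 100) - 0 = 60s/(s² + 100)

Final answer: 60s/(s² + 100)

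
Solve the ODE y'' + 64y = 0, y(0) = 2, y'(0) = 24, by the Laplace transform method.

L{y''} + 64L{y} = 0. s²Y - 2s - 24 + 64Y = 0. Y(s² + 64) = 2s + 24. Y = (2s + 24)/(s² + 64). Inverting: y(t) = 2cos(8t) + 3sin(8t)

Final answer: y(t) = 2cos(8t) + 3sin(8t)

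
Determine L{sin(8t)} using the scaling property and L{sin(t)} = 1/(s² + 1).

Using L{f(at)} = (1/a)F(s/a) with a=8: L{sin(8t)} = (1/8) · 1/((s/8)² + 1) = (1/8) · 1·64/(s² + 64) = 8/(s² + 64)

Final answer: 8/(s² + 64)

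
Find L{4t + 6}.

L{4t + 6} = 4·L{t} + 6·L{1} = 4/s² + 6/s

Final answer: 4/s² + 6/s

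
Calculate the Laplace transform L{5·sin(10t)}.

L{sin(ωt)} = ω/(s² + ω²), so L{sin(10t)} = 10/(s² + 100). Then L{5·sin(10t)} = 5·10/(s² + 100) = 50/(s² + 100)

Final answer: 50/(s² + 100)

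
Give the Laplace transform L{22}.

L{22} = 22 · L{1} = 22/s

Final answer: 22/s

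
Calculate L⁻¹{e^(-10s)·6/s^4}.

L⁻¹{6/s^4} = t^3. By the time shift theorem, L⁻¹{e^(-as)F(s)} = u(t-a)f(t-a) with a=10, so L⁻¹{e^(-10s)·6/s^4} = u(t-10)·(t-10)^3

Final answer: u(t-10)·(t-10)^3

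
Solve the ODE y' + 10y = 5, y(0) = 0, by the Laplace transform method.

sY + 10Y = 5/s. Y = 5/(s(s+10)). Partial fractions: Y = 1/2/s - 1/2/(s+10)

Final answer: y(t) = 1/2(1 - e^(-10t))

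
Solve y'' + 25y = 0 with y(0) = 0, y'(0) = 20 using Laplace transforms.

L{y''} + 25L{y} = 0. s²Y - 0 - 20 + 25Y = 0. Y(s² + 25) = 20. Y = (20)/(s² + 25). Inverting: y(t) = 4sin(5t)

Final answer: y(t) = 4sin(5t)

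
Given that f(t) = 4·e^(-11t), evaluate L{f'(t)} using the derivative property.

f(0) = 4, F(s) = 4/(s+11). L{f'(t)} = s·F(s) - f(0) = 4s/(s+11) - 4 = (4s - 4(s+11))/(s+11) = -44/(s+11)

Final answer: -44/(s+11)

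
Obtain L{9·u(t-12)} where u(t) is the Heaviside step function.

L{u(t-a)} = e^(-as)/s. Here a=12, so L{u(t-12)} = e^(-12s)/s, and L{9·u(t-12)} = 9·e^(-12s)/s

Final answer: 9·e^(-12s)/s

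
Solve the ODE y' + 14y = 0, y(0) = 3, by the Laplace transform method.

L{y'} + 14L{y} = 0. sY - 3 + 14Y = 0. Y(s+14) = 3. Y = 3/(s+14)

Final answer: y(t) = 3e^(-14t)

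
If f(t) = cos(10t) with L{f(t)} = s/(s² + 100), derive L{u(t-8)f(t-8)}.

Time shift theorem: L{u(t-a)f(t-a)} = e^(-as)F(s). Here a=8, F(s) = s/(s² + 100), so L{u(t-8)f(t-8)} = e^(-8s)·s/(s² + 100)

Final answer: e^(-8s)·s/(s² + 100)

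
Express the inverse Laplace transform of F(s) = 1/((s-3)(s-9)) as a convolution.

1/((s-3)(s-9)) = (1/(s-3))·(1/(s-9)) = L{e^(3t)}·L{e^(9t)}. So f(t) = e^(3t)*e^(9t) = ∫₀ᵗ e^(3τ)·e^(9(t-τ)) dτ

Final answer: ∫₀ᵗ e^(3τ)·e^(9(t-τ)) dτ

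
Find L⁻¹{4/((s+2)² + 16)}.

Form: b/((s-a)² + b²) → e^(at)sin(bt). With a=-2, b=4

Final answer: e^(-2t)·sin(4t)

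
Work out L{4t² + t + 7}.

L{4t² + t + 7} = 4·2/s³ + 1/s² + 7/s = 8/s³ + 1/s² + 7/s

Final answer: 8/s³ + 1/s² + 7/s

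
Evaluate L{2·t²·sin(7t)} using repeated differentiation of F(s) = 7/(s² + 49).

F(s) = 7/(s² + 49). F'(s) = -14s/(s² + 49)². F''(s) = -14(49 - 3s²)/(s² + 49)³ = (42s² - 686)/(s² + 49)³. So L{t²·sin(7t)} = (-1)² F''(s) = (42s² - 686)/(s² + 49)³. Then L{2·t²·sin(7t)} = 2·(42s² - 686)/(s² + 49)³ = (84s² - 1372)/(s² + 49)³

Final answer: (84s² - 1372)/(s² + 49)³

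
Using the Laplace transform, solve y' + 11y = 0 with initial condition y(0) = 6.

L{y'} + 11L{y} = 0. sY - 6 + 11Y = 0. Y(s+11) = 6. Y = 6/(s+11)

Final answer: y(t) = 6e^(-11t)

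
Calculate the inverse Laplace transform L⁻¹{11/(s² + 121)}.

L⁻¹{11/(s² + 121)} = sin(11t)

Final answer: sin(11t)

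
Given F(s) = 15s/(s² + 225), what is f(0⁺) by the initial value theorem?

f(0⁺) = lim_{s→∞} s·15s/(s² + 225) = lim_{s→∞} 15s²/(s² + 225) = 15

Final answer: 15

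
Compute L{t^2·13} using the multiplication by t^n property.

L{13} = 13/s. d^1/ds^1[1/s] = -1/s². d^2/ds^2[1/s] = 2/s^3. So L{t^2} = (-1)^{2}·2/s^3 = 2/s^3. Then L{t^2·13} = 13·2/s^3 = 26/s^3

Final answer: 26/s^3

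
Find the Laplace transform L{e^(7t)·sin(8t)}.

L{e^(at)·sin(ωt)} = ω/((s-a)² + ω²), so L{e^(7t)·sin(8t)} = 8/((s-7)² + 64)

Final answer: 8/((s-7)² + 64)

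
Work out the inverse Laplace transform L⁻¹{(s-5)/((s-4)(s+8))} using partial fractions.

Using partial fractions, f(t) = (-e^(4t) + 13e^(-8t))/12

Final answer: (-e^(4t) + 13e^(-8t))/12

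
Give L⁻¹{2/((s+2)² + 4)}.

Form: b/((s-a)² + b²) → e^(at)sin(bt). With a=-2, b=2

Final answer: e^(-2t)·sin(2t)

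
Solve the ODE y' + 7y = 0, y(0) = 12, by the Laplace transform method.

L{y'} + 7L{y} = 0. sY - 12 + 7Y = 0. Y(s+7) = 12. Y = 12/(s+7)

Final answer: y(t) = 12e^(-7t)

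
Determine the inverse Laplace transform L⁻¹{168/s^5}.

L⁻¹{n!/s^(n+1)} = t^n with n=4. So L⁻¹{24/s^5} = t^4, and L⁻¹{168/s^5} = (168/24)·t^4 = 7·t^4

Final answer: 7·t^4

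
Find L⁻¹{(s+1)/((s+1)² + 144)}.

Using frequency shift: L⁻¹{(s-a)/((s-a)² + b²)} = e^(at)cos(bt). Here a=-1, b=12

Final answer: e^(-t)·cos(12t)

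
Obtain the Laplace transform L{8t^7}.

L{8t^7} = 8 · L{t^7} = 8 · 5040/s^8 = 40320/s^8

Final answer: 40320/s^8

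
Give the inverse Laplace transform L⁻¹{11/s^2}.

L⁻¹{n!/s^(n+1)} = t^n with n=1. So L⁻¹{1/s^2} = t, and L⁻¹{11/s^2} = (11/1)·t = 11·t

Final answer: 11·t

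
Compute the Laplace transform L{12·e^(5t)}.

L{e^(at)} = 1/(s-a), so L{e^(5t)} = 1/(s-5). Then L{12·e^(5t)} = 12/(s-5)

Final answer: 12/(s-5)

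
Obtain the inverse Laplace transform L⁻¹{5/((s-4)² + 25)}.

Using frequency shift, L⁻¹{5/((s-4)² + 25)} = e^(4t)·sin(5t)

Final answer: e^(4t)·sin(5t)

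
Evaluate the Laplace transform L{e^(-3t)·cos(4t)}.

L{e^(at)·cos(ωt)} = (s-a)/((s-a)² + ω²), so L{e^(-3t)·cos(4t)} = (s+3)/((s+3)² + 16)

Final answer: (s+3)/((s+3)² + 16)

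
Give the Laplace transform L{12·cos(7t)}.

L{cos(ωt)} = s/(s² + ω²), so L{cos(7t)} = s/(s² + 49). Then L{12·cos(7t)} = 12·s/(s² + 49) = 12s/(s² + 49)

Final answer: 12s/(s² + 49)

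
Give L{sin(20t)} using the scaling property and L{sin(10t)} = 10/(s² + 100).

Using L{f(at)} = (1/a)F(s/a) with a=2: L{sin(20t)} = (1/2) · 10/((s/2)² + 100) = (1/2) · 10·4/(s² + 400) = 20/(s² + 400)

Final answer: 20/(s² + 400)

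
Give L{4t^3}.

L{t^n} = n!/s^(n+1). So L{4t^3} = 4·3!/s^4 = 24/s^4

Final answer: 24/s^4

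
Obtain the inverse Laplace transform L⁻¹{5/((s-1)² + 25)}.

Using frequency shift, L⁻¹{5/((s-1)² + 25)} = e^t·sin(5t)

Final answer: e^t·sin(5t)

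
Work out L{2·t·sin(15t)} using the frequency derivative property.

L{sin(15t)} = 15/(s² + 225). By L{t·f(t)} = -F'(s): -d/ds[15/(s² + 225)] = -(15)·(-2s)/(s² + 225)² = 30s/(s² + 225)². Then L{2·t·sin(15t)} = 2·30s/(s² + 225)² = 60s/(s² + 225)²

Final answer: 60s/(s² + 225)²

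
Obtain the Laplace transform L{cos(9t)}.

L{cos(ωt)} = s/(s² + ω²), so L{cos(9t)} = s/(s² + 81)

Final answer: s/(s² + 81)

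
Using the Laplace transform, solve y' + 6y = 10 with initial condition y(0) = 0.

sY + 6Y = 10/s. Y = 10/(s(s+6)). Partial fractions: Y = 5/3/s - 5/3/(s+6)

Final answer: y(t) = 5/3(1 - e^(-6t))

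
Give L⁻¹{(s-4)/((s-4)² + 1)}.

Using frequency shift: L⁻¹{(s-a)/((s-a)² + b²)} = e^(at)cos(bt). Here a=4, b=1

Final answer: e^(4t)·cos(t)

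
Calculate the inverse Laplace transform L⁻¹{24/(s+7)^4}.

L⁻¹{n!/(s-a)^(n+1)} = t^n·e^(at) with n=3, a=-7. So L⁻¹{6/(s+7)^4} = t^3·e^(-7t), and L⁻¹{24/(s+7)^4} = (24/6)·t^3·e^(-7t) = 4·t^3·e^(-7t)

Final answer: 4·t^3·e^(-7t)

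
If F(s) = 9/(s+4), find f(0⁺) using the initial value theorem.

f(0⁺) = lim_{s→∞} s·9/(s+4) = lim_{s→∞} 9s/(s+4) = 9

Final answer: 9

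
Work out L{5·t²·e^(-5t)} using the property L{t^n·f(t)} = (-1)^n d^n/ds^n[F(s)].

L{e^(-5t)} = 1/(s+5). d/ds[1/(s+5)] = -1/(s+5)². d²/ds²[1/(s+5)] = 2/(s+5)³. So L{t²·e^(-5t)} = (-1)² · 2/(s+5)³ = 2/(s+5)³. Then L{5·t²·e^(-5t)} = 5·2/(s+5)³ = 10/(s+5)³

Final answer: 10/(s+5)³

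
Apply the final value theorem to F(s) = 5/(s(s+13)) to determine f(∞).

f(∞) = lim_{s→0} s·5/(s(s+13)) = lim_{s→0} 5/(s+13) = 5/13 = 5/13

Final answer: 5/13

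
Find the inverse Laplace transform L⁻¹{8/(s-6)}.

L⁻¹{1/(s-a)} = e^(at), so L⁻¹{1/(s-6)} = e^(6t), and L⁻¹{8/(s-6)} = 8·e^(6t)

Final answer: 8·e^(6t)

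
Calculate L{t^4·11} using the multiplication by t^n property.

L{11} = 11/s. d^1/ds^1[1/s] = -1/s². d^2/ds^2[1/s] = 2/s^3. d^3/ds^3[1/s] = -6/s^4. d^4/ds^4[1/s] = 24/s^5. So L{t^4} = (-1)^{4}·24/s^5 = 24/s^5. Then L{t^4·11} = 11·24/s^5 = 264/s^5

Final answer: 264/s^5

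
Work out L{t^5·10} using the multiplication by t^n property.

L{10} = 10/s. d^1/ds^1[1/s] = -1/s². d^2/ds^2[1/s] = 2/s^3. d^3/ds^3[1/s] = -6/s^4. d^4/ds^4[1/s] = 24/s^5. d^5/ds^5[1/s] = -120/s^6. So L{t^5} = (-1)^{5}·-120/s^6 = 120/s^6. Then L{t^5·10} = 10·120/s^6 = 1200/s^6

Final answer: 1200/s^6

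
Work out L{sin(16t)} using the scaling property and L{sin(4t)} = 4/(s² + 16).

Using L{f(at)} = (1/a)F(s/a) with a=4: L{sin(16t)} = (1/4) · 4/((s/4)² + 16) = (1/4) · 4·16/(s² + 256) = 16/(s² + 256)

Final answer: 16/(s² + 256)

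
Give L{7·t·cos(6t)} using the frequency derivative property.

L{cos(6t)} = s/(s² + 36). Derivative: d/ds[s/(s² + 36)] = [(s² + 36) - s·2s]/(s² + 36)² = (36 - s²)/(s² + 36)². So L{t·cos(6t)} = -F'(s) = (s² - 36)/(s² + 36)². Then L{7·t·cos(6t)} = 7·(s² - 36)/(s² + 36)²

Final answer: 7·(s² - 36)/(s² + 36)²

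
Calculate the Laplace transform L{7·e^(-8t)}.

L{e^(at)} = 1/(s-a), so L{e^(-8t)} = 1/(s+8). Then L{7·e^(-8t)} = 7/(s+8)

Final answer: 7/(s+8)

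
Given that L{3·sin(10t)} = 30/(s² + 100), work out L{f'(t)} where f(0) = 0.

L{f'(t)} = s·F(s) - f(0) = s·30/(s² + 100) - 0 = 30s/(s² + 100)

Final answer: 30s/(s² + 100)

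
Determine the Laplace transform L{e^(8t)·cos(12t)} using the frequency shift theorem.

Frequency shift: L{e^(at)f(t)} = F(s-a). L{e^(8t)·cos(12t)} = (s-8)/((s-8)² + 144)

Final answer: (s-8)/((s-8)² + 144)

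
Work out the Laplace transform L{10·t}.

L{t^n} = n!/s^(n+1), so L{t} = 1/s^2. Then L{10·t} = 10·1/s^2 = 10/s^2

Final answer: 10/s^2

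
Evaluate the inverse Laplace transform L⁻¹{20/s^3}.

L⁻¹{n!/s^(n+1)} = t^n with n=2. So L⁻¹{2/s^3} = t^2, and L⁻¹{20/s^3} = (20/2)·t^2 = 10·t^2

Final answer: 10·t^2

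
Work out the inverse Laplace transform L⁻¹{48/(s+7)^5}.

L⁻¹{n!/(s-a)^(n+1)} = t^n·e^(at) with n=4, a=-7. So L⁻¹{24/(s+7)^5} = t^4·e^(-7t), and L⁻¹{48/(s+7)^5} = (48/24)·t^4·e^(-7t) = 2·t^4·e^(-7t)

Final answer: 2·t^4·e^(-7t)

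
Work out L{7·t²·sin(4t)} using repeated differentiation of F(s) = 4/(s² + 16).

F(s) = 4/(s² + 16). F'(s) = -8s/(s² + 16)². F''(s) = -8(16 - 3s²)/(s² + 16)³ = (24s² - 128)/(s² + 16)³. So L{t²·sin(4t)} = (-1)² F''(s) = (24s² - 128)/(s² + 16)³. Then L{7·t²·sin(4t)} = 7·(24s² - 128)/(s² + 16)³ = (168s² - 896)/(s² + 16)³

Final answer: (168s² - 896)/(s² + 16)³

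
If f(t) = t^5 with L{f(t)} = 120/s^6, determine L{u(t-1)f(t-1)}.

Time shift theorem: L{u(t-a)f(t-a)} = e^(-as)F(s). Here a=1, F(s) = 120/s^6, so L{u(t-1)f(t-1)} = e^(-s)·120/s^6

Final answer: e^(-s)·120/s^6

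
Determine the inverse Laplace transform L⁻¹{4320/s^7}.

L⁻¹{n!/s^(n+1)} = t^n with n=6. So L⁻¹{720/s^7} = t^6, and L⁻¹{4320/s^7} = (4320/720)·t^6 = 6·t^6

Final answer: 6·t^6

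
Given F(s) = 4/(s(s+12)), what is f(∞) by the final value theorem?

f(∞) = lim_{s→0} s·4/(s(s+12)) = lim_{s→0} 4/(s+12) = 4/12 = 1/3

Final answer: 1/3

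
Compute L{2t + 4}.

L{2t + 4} = 2·L{t} + 4·L{1} = 2/s² + 4/s

Final answer: 2/s² + 4/s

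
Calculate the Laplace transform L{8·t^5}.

L{t^n} = n!/s^(n+1), so L{t^5} = 120/s^6. Then L{8·t^5} = 8·120/s^6 = 960/s^6

Final answer: 960/s^6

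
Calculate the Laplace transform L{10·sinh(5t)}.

L{sinh(ωt)} = ω/(s² - ω²), so L{sinh(5t)} = 5/(s² - 25). Then L{10·sinh(5t)} = 10·5/(s² - 25) = 50/(s² - 25)

Final answer: 50/(s² - 25)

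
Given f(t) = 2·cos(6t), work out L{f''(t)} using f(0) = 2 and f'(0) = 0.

F(s) = 2s/(s² + 36). L{f''(t)} = s²F(s) - sf(0) - f'(0) = 2s³/(s² + 36) - 2s = (2s³ - 2s(s² + 36))/(s² + 36) = -72s/(s² + 36)

Final answer: -72s/(s² + 36)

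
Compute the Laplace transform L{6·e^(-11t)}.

L{e^(at)} = 1/(s-a), so L{e^(-11t)} = 1/(s+11). Then L{6·e^(-11t)} = 6/(s+11)

Final answer: 6/(s+11)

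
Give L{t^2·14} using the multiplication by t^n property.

L{14} = 14/s. d^1/ds^1[1/s] = -1/s². d^2/ds^2[1/s] = 2/s^3. So L{t^2} = (-1)^{2}·2/s^3 = 2/s^3. Then L{t^2·14} = 14·2/s^3 = 28/s^3

Final answer: 28/s^3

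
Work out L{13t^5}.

L{t^n} = n!/s^(n+1). So L{13t^5} = 13·5!/s^6 = 1560/s^6

Final answer: 1560/s^6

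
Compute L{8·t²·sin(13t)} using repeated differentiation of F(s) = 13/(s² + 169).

F(s) = 13/(s² + 169). F'(s) = -26s/(s² + 169)². F''(s) = -26(169 - 3s²)/(s² + 169)³ = (78s² - 4394)/(s² + 169)³. So L{t²·sin(13t)} = (-1)² F''(s) = (78s² - 4394)/(s² + 169)³. Then L{8·t²·sin(13t)} = 8·(78s² - 4394)/(s² + 169)³ = (624s² - 35152)/(s² + 169)³

Final answer: (624s² - 35152)/(s² + 169)³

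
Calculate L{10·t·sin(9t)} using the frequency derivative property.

L{sin(9t)} = 9/(s² + 81). By L{t·f(t)} = -F'(s): -d/ds[9/(s² + 81)] = -(9)·(-2s)/(s² + 81)² = 18s/(s² + 81)². Then L{10·t·sin(9t)} = 10·18s/(s² + 81)² = 180s/(s² + 81)²

Final answer: 180s/(s² + 81)²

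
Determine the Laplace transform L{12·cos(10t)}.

L{cos(ωt)} = s/(s² + ω²), so L{cos(10t)} = s/(s² + 100). Then L{12·cos(10t)} = 12·s/(s² + 100) = 12s/(s² + 100)

Final answer: 12s/(s² + 100)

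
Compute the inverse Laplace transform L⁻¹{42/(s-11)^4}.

L⁻¹{n!/(s-a)^(n+1)} = t^n·e^(at) with n=3, a=11. So L⁻¹{6/(s-11)^4} = t^3·e^(11t), and L⁻¹{42/(s-11)^4} = (42/6)·t^3·e^(11t) = 7·t^3·e^(11t)

Final answer: 7·t^3·e^(11t)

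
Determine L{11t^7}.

L{t^n} = n!/s^(n+1). So L{11t^7} = 11·7!/s^8 = 55440/s^8

Final answer: 55440/s^8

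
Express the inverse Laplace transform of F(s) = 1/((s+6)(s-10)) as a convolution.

1/((s+6)(s-10)) = (1/(s+6))·(1/(s-10)) = L{e^(-6t)}·L{e^(10t)}. So f(t) = e^(-6t)*e^(10t) = ∫₀ᵗ e^(-6τ)·e^(10(t-τ)) dτ

Final answer: ∫₀ᵗ e^(-6τ)·e^(10(t-τ)) dτ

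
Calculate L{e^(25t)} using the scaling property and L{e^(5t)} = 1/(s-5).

Using L{f(at)} = (1/a)F(s/a) with a=5 and f(t) = e^(5t): L{e^(25t)} = (1/5) · 1/((s/5)-5) = (1/5) · 5/(s-25) = 1/(s-25)

Final answer: 1/(s-25)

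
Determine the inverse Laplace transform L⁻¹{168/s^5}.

L⁻¹{n!/s^(n+1)} = t^n with n=4. So L⁻¹{24/s^5} = t^4, and L⁻¹{168/s^5} = (168/24)·t^4 = 7·t^4

Final answer: 7·t^4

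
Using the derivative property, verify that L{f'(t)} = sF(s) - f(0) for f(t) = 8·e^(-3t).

f'(t) = -24e^(-3t). Direct: L{f'(t)} = -24/(s+3). Property: s·8/(s+3) - 8 = (8s - 8(s+3))/(s+3) = -24/(s+3). ✓

Final answer: -24/(s+3)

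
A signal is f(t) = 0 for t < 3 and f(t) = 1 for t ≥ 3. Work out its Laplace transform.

f(t) = u(t-3). L{u(t-3)} = e^(-3s)/s, so L{f(t)} = e^(-3s)/s

Final answer: e^(-3s)/s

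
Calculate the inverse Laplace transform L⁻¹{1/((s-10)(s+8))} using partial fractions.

Decompose: A/(s-10) + B/(s+8). A = 1/18, B = -1/18. f(t) = (e^(10t) - e^(-8t))/18

Final answer: (e^(10t) - e^(-8t))/18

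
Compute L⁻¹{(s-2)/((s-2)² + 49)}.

Using frequency shift: L⁻¹{(s-a)/((s-a)² + b²)} = e^(at)cos(bt). Here a=2, b=7

Final answer: e^(2t)·cos(7t)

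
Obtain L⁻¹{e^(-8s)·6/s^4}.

L⁻¹{6/s^4} = t^3. By the time shift theorem, L⁻¹{e^(-as)F(s)} = u(t-a)f(t-a) with a=8, so L⁻¹{e^(-8s)·6/s^4} = u(t-8)·(t-8)^3

Final answer: u(t-8)·(t-8)^3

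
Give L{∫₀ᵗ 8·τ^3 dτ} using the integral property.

L{∫₀ᵗ f(τ)dτ} = F(s)/s with f(t) = 8t^3. F(s) = 48/s^4, so L{∫₀ᵗ 8·τ^3 dτ} = (48/s^4)/s = 48/s^5. (Check: ∫₀ᵗ 8·τ^3 dτ = 8t^4/4.)

Final answer: 48/s^5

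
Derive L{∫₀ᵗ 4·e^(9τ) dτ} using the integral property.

L{∫₀ᵗ f(τ)dτ} = F(s)/s with F(s) = 4/(s-9), so L{∫₀ᵗ 4·e^(9τ) dτ} = 4/(s(s-9))

Final answer: 4/(s(s-9))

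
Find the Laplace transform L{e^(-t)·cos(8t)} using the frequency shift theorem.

Frequency shift: L{e^(at)f(t)} = F(s-a). L{e^(-t)·cos(8t)} = (s+1)/((s+1)² + 64)

Final answer: (s+1)/((s+1)² + 64)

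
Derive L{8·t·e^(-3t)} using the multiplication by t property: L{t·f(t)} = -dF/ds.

Using L{t^n·e^(at)} = n!/(s-a)^(n+1), L{t·e^(-3t)} = 1/(s+3)^2, so L{8·t·e^(-3t)} = 8·1/(s+3)^2 = 8/(s+3)^2

Final answer: 8/(s+3)^2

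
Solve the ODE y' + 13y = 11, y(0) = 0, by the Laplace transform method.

sY + 13Y = 11/s. Y = 11/(s(s+13)). Partial fractions: Y = 11/13/s - 11/13/(s+13)

Final answer: y(t) = 11/13(1 - e^(-13t))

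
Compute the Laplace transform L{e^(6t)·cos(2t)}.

L{e^(at)·cos(ωt)} = (s-a)/((s-a)² + ω²), so L{e^(6t)·cos(2t)} = (s-6)/((s-6)² + 4)

Final answer: (s-6)/((s-6)² + 4)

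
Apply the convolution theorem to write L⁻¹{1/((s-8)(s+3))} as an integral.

1/((s-8)(s+3)) = (1/(s-8))·(1/(s+3)) = L{e^(8t)}·L{e^(-3t)}. So f(t) = e^(8t)*e^(-3t) = ∫₀ᵗ e^(8τ)·e^(-3(t-τ)) dτ

Final answer: ∫₀ᵗ e^(8τ)·e^(-3(t-τ)) dτ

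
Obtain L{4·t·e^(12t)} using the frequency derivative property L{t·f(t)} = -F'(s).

L{e^(12t)} = 1/(s-12). By frequency derivative: L{t·e^(12t)} = -d/ds[1/(s-12)] = -(-1)/(s-12)² = 1/(s-12)². Then L{4·t·e^(12t)} = 4·1/(s-12)² = 4/(s-12)²

Final answer: 4/(s-12)²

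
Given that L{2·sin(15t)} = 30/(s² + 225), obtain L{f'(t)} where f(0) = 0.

L{f'(t)} = s·F(s) - f(0) = s·30/(s² + 225) - 0 = 30s/(s² + 225)

Final answer: 30s/(s² + 225)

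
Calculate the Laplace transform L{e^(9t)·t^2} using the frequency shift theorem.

L{e^(at)·t^n} = n!/(s-a)^(n+1), so L{e^(9t)·t^2} = 2/(s-9)^3

Final answer: 2/(s-9)^3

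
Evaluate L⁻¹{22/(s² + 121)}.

This is the form c·a/(s² + a²) with a = 11, c = 2. L⁻¹ = 2·sin(11t)

Final answer: 2·sin(11t)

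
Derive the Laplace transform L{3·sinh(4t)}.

L{sinh(ωt)} = ω/(s² - ω²), so L{sinh(4t)} = 4/(s² - 16). Then L{3·sinh(4t)} = 3·4/(s² - 16) = 12/(s² - 16)

Final answer: 12/(s² - 16)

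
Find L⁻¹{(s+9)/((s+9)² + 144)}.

Using frequency shift: L⁻¹{(s-a)/((s-a)² + b²)} = e^(at)cos(bt). Here a=-9, b=12

Final answer: e^(-9t)·cos(12t)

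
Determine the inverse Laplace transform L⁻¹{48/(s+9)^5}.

L⁻¹{n!/(s-a)^(n+1)} = t^n·e^(at) with n=4, a=-9. So L⁻¹{24/(s+9)^5} = t^4·e^(-9t), and L⁻¹{48/(s+9)^5} = (48/24)·t^4·e^(-9t) = 2·t^4·e^(-9t)

Final answer: 2·t^4·e^(-9t)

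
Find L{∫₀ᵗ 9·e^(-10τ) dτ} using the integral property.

L{∫₀ᵗ f(τ)dτ} = F(s)/s with F(s) = 9/(s+10), so L{∫₀ᵗ 9·e^(-10τ) dτ} = 9/(s(s+10))

Final answer: 9/(s(s+10))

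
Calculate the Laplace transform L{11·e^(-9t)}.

L{e^(at)} = 1/(s-a), so L{e^(-9t)} = 1/(s+9). Then L{11·e^(-9t)} = 11/(s+9)

Final answer: 11/(s+9)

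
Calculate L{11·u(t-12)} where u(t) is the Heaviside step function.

L{u(t-a)} = e^(-as)/s. Here a=12, so L{u(t-12)} = e^(-12s)/s, and L{11·u(t-12)} = 11·e^(-12s)/s

Final answer: 11·e^(-12s)/s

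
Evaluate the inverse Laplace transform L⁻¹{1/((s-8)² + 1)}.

Using frequency shift, L⁻¹{1/((s-8)² + 1)} = e^(8t)·sin(t)

Final answer: e^(8t)·sin(t)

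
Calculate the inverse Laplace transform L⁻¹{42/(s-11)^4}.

L⁻¹{n!/(s-a)^(n+1)} = t^n·e^(at) with n=3, a=11. So L⁻¹{6/(s-11)^4} = t^3·e^(11t), and L⁻¹{42/(s-11)^4} = (42/6)·t^3·e^(11t) = 7·t^3·e^(11t)

Final answer: 7·t^3·e^(11t)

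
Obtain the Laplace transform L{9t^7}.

L{9t^7} = 9 · L{t^7} = 9 · 5040/s^8 = 45360/s^8

Final answer: 45360/s^8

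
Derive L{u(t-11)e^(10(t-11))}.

u(t-a)f(t-a) with f(t)=e^(10t). L{e^(10t)} = 1/(s-10). By time shift: e^(-11s)/(s-10)

Final answer: e^(-11s)/(s-10)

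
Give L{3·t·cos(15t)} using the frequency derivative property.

L{cos(15t)} = s/(s² + 225). Derivative: d/ds[s/(s² + 225)] = [(s² + 225) - s·2s]/(s² + 225)² = (225 - s²)/(s² + 225)². So L{t·cos(15t)} = -F'(s) = (s² - 225)/(s² + 225)². Then L{3·t·cos(15t)} = 3·(s² - 225)/(s² + 225)²

Final answer: 3·(s² - 225)/(s² + 225)²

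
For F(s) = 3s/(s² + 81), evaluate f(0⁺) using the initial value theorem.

f(0⁺) = lim_{s→∞} s·3s/(s² + 81) = lim_{s→∞} 3s²/(s² + 81) = 3

Final answer: 3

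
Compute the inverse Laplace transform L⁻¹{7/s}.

L⁻¹{c/s} = c, so L⁻¹{7/s} = 7

Final answer: 7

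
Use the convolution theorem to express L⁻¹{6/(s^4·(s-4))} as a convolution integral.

6/(s^4·(s-4)) = (6/s^4)·(1/(s-4)) = L{t^3}·L{e^(4t)}. So f(t) = t^3*e^(4t) = ∫₀ᵗ τ^3·e^(4(t-τ)) dτ

Final answer: ∫₀ᵗ τ^3·e^(4(t-τ)) dτ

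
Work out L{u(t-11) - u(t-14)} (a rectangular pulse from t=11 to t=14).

L{u(t-a)} = e^(-as)/s. L{u(t-11) - u(t-14)} = (e^(-11s) - e^(-14s))/s

Final answer: (e^(-11s) - e^(-14s))/s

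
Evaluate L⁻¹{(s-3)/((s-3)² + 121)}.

Using frequency shift: L⁻¹{(s-a)/((s-a)² + b²)} = e^(at)cos(bt). Here a=3, b=11

Final answer: e^(3t)·cos(11t)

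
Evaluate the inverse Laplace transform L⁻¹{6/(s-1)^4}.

L⁻¹{n!/(s-a)^(n+1)} = t^n·e^(at) with n=3, a=1. So L⁻¹{6/(s-1)^4} = t^3·e^t

Final answer: t^3·e^t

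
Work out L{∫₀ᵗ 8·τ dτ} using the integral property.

L{∫₀ᵗ f(τ)dτ} = F(s)/s with f(t) = 8t. F(s) = 8/s^2, so L{∫₀ᵗ 8·τ dτ} = (8/s^2)/s = 8/s^3. (Check: ∫₀ᵗ 8·τ dτ = 8t^2/2.)

Final answer: 8/s^3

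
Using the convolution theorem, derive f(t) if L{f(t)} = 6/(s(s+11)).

6/(s(s+11)) = (6/s)·(1/(s+11)) = L{6}·L{e^(-11t)}. By convolution, f(t) = 6*e^(-11t) = ∫₀ᵗ 6·e^(-11τ) dτ = 6·(1 - e^(-11t))/11

Final answer: 6·(1 - e^(-11t))/11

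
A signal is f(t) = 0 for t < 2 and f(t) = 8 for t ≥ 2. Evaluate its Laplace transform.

f(t) = 8·u(t-2). L{u(t-2)} = e^(-2s)/s, so L{f(t)} = 8·e^(-2s)/s

Final answer: 8·e^(-2s)/s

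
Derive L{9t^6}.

L{t^n} = n!/s^(n+1). So L{9t^6} = 9·6!/s^7 = 6480/s^7

Final answer: 6480/s^7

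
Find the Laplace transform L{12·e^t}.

L{e^(at)} = 1/(s-a), so L{e^t} = 1/(s-1). Then L{12·e^t} = 12/(s-1)

Final answer: 12/(s-1)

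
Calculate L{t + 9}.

L{t + 9} = L{t} + 9·L{1} = 1/s² + 9/s

Final answer: 1/s² + 9/s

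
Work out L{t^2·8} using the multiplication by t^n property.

L{8} = 8/s. d^1/ds^1[1/s] = -1/s². d^2/ds^2[1/s] = 2/s^3. So L{t^2} = (-1)^{2}·2/s^3 = 2/s^3. Then L{t^2·8} = 8·2/s^3 = 16/s^3

Final answer: 16/s^3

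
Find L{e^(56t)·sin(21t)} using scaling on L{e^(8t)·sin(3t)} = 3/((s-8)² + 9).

Scaling with a=7: L{e^(56t)·sin(21t)} = (1/7) · 3/((s/7-8)² + 9). Simplifying: 21/((s-56)² + 441)

Final answer: 21/((s-56)² + 441)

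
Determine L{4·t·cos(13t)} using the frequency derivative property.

L{cos(13t)} = s/(s² + 169). Derivative: d/ds[s/(s² + 169)] = [(s² + 169) - s·2s]/(s² + 169)² = (169 - s²)/(s² + 169)². So L{t·cos(13t)} = -F'(s) = (s² - 169)/(s² + 169)². Then L{4·t·cos(13t)} = 4·(s² - 169)/(s² + 169)²

Final answer: 4·(s² - 169)/(s² + 169)²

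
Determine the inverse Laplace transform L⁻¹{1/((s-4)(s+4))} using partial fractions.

Decompose: A/(s-4) + B/(s+4). A = 1/8, B = -1/8. f(t) = (e^(4t) - e^(-4t))/8

Final answer: (e^(4t) - e^(-4t))/8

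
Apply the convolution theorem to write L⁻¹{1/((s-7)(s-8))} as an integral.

1/((s-7)(s-8)) = (1/(s-7))·(1/(s-8)) = L{e^(7t)}·L{e^(8t)}. So f(t) = e^(7t)*e^(8t) = ∫₀ᵗ e^(7τ)·e^(8(t-τ)) dτ

Final answer: ∫₀ᵗ e^(7τ)·e^(8(t-τ)) dτ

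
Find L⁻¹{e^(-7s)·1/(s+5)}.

L⁻¹{1/(s+5)} = e^(-5t). By the time shift theorem, L⁻¹{e^(-as)F(s)} = u(t-a)f(t-a) with a=7, so L⁻¹{e^(-7s)·1/(s+5)} = u(t-7)·e^(-5(t-7))

Final answer: u(t-7)·e^(-5(t-7))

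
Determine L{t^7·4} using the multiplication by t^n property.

L{4} = 4/s. d^1/ds^1[1/s] = -1/s². d^2/ds^2[1/s] = 2/s^3. d^3/ds^3[1/s] = -6/s^4. d^4/ds^4[1/s] = 24/s^5. d^5/ds^5[1/s] = -120/s^6. d^6/ds^6[1/s] = 720/s^7. d^7/ds^7[1/s] = -5040/s^8. So L{t^7} = (-1)^{7}·-5040/s^8 = 5040/s^8. Then L{t^7·4} = 4·5040/s^8 = 20160/s^8

Final answer: 20160/s^8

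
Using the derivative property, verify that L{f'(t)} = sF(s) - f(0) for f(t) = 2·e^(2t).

f'(t) = 4e^(2t). Direct: L{f'(t)} = 4/(s-2). Property: s·2/(s-2) - 2 = (2s - 2(s-2))/(s-2) = 4/(s-2). ✓

Final answer: 4/(s-2)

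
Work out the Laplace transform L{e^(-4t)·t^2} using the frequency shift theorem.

L{e^(at)·t^n} = n!/(s-a)^(n+1), so L{e^(-4t)·t^2} = 2/(s+4)^3

Final answer: 2/(s+4)^3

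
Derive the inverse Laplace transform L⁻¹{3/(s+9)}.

L⁻¹{1/(s-a)} = e^(at), so L⁻¹{1/(s+9)} = e^(-9t), and L⁻¹{3/(s+9)} = 3·e^(-9t)

Final answer: 3·e^(-9t)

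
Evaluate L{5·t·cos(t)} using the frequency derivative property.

L{cos(t)} = s/(s² + 1). Derivative: d/ds[s/(s² + 1)] = [(s² + 1) - s·2s]/(s² + 1)² = (1 - s²)/(s² + 1)². So L{t·cos(t)} = -F'(s) = (s² - 1)/(s² + 1)². Then L{5·t·cos(t)} = 5·(s² - 1)/(s² + 1)²

Final answer: 5·(s² - 1)/(s² + 1)²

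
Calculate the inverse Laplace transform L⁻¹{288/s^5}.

L⁻¹{n!/s^(n+1)} = t^n with n=4. So L⁻¹{24/s^5} = t^4, and L⁻¹{288/s^5} = (288/24)·t^4 = 12·t^4

Final answer: 12·t^4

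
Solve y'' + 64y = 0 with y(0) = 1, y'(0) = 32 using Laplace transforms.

L{y''} + 64L{y} = 0. s²Y - s - 32 + 64Y = 0. Y(s² + 64) = s + 32. Y = (s + 32)/(s² + 64). Inverting: y(t) = cos(8t) + 4sin(8t)

Final answer: y(t) = cos(8t) + 4sin(8t)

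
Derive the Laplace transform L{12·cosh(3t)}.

L{cosh(ωt)} = s/(s² - ω²), so L{cosh(3t)} = s/(s² - 9). Then L{12·cosh(3t)} = 12·s/(s² - 9) = 12s/(s² - 9)

Final answer: 12s/(s² - 9)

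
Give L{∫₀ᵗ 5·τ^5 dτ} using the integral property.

L{∫₀ᵗ f(τ)dτ} = F(s)/s with f(t) = 5t^5. F(s) = 600/s^6, so L{∫₀ᵗ 5·τ^5 dτ} = (600/s^6)/s = 600/s^7. (Check: ∫₀ᵗ 5·τ^5 dτ = 5t^6/6.)

Final answer: 600/s^7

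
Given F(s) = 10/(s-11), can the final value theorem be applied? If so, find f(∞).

sF(s) = 10s/(s-11) has a pole at s = 11 in the right half-plane. Theorem does NOT apply (unstable system; f(t) = 10·e^(11t) grows without bound).

Final answer: Not applicable (unstable)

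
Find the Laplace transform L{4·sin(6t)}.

L{sin(ωt)} = ω/(s² + ω²), so L{sin(6t)} = 6/(s² + 36). Then L{4·sin(6t)} = 4·6/(s² + 36) = 24/(s² + 36)

Final answer: 24/(s² + 36)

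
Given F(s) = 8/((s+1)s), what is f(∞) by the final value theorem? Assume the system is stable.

f(∞) = lim_{s→0} sF(s) = lim_{s→0} 8/(s+1) = 8

Final answer: 8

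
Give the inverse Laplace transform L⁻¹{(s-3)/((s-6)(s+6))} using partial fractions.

Using partial fractions, f(t) = (3e^(6t) + 9e^(-6t))/12

Final answer: (3e^(6t) + 9e^(-6t))/12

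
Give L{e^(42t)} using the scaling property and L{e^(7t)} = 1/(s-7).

Using L{f(at)} = (1/a)F(s/a) with a=6 and f(t) = e^(7t): L{e^(42t)} = (1/6) · 1/((s/6)-7) = (1/6) · 6/(s-42) = 1/(s-42)

Final answer: 1/(s-42)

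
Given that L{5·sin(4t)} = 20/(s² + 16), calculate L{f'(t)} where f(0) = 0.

L{f'(t)} = s·F(s) - f(0) = s·20/(s² + 16) - 0 = 20s/(s² + 16)

Final answer: 20s/(s² + 16)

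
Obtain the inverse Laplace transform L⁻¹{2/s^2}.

L⁻¹{n!/s^(n+1)} = t^n with n=1. So L⁻¹{1/s^2} = t, and L⁻¹{2/s^2} = (2/1)·t = 2·t

Final answer: 2·t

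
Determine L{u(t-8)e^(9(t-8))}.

u(t-a)f(t-a) with f(t)=e^(9t). L{e^(9t)} = 1/(s-9). By time shift: e^(-8s)/(s-9)

Final answer: e^(-8s)/(s-9)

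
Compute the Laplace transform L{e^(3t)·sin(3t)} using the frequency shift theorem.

Frequency shift: L{e^(at)f(t)} = F(s-a). L{e^(3t)·sin(3t)} = 3/((s-3)² + 9)

Final answer: 3/((s-3)² + 9)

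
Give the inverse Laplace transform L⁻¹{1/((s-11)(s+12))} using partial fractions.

Decompose: A/(s-11) + B/(s+12). A = 1/23, B = -1/23. f(t) = (e^(11t) - e^(-12t))/23

Final answer: (e^(11t) - e^(-12t))/23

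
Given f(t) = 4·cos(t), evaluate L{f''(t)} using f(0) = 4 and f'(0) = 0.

F(s) = 4s/(s² + 1). L{f''(t)} = s²F(s) - sf(0) - f'(0) = 4s³/(s² + 1) - 4s = (4s³ - 4s(s² + 1))/(s² + 1) = -4s/(s² + 1)

Final answer: -4s/(s² + 1)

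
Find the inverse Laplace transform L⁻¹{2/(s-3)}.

L⁻¹{1/(s-a)} = e^(at), so L⁻¹{1/(s-3)} = e^(3t), and L⁻¹{2/(s-3)} = 2·e^(3t)

Final answer: 2·e^(3t)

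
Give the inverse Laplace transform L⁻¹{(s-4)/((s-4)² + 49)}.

Using frequency shift, L⁻¹{(s-4)/((s-4)² + 49)} = e^(4t)·cos(7t)

Final answer: e^(4t)·cos(7t)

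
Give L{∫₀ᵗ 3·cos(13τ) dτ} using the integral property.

L{∫₀ᵗ f(τ)dτ} = F(s)/s with F(s) = 3s/(s² + 169), so the result is (3s/(s² + 169))/s = 3/(s² + 169)

Final answer: 3/(s² + 169)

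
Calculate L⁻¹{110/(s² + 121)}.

This is the form c·a/(s² + a²) with a = 11, c = 10. L⁻¹ = 10·sin(11t)

Final answer: 10·sin(11t)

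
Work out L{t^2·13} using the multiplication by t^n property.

L{13} = 13/s. d^1/ds^1[1/s] = -1/s². d^2/ds^2[1/s] = 2/s^3. So L{t^2} = (-1)^{2}·2/s^3 = 2/s^3. Then L{t^2·13} = 13·2/s^3 = 26/s^3

Final answer: 26/s^3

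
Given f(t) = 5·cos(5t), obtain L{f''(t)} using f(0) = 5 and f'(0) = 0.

F(s) = 5s/(s² + 25). L{f''(t)} = s²F(s) - sf(0) - f'(0) = 5s³/(s² + 25) - 5s = (5s³ - 5s(s² + 25))/(s² + 25) = -125s/(s² + 25)

Final answer: -125s/(s² + 25)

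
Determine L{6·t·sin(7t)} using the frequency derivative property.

L{sin(7t)} = 7/(s² + 49). By L{t·f(t)} = -F'(s): -d/ds[7/(s² + 49)] = -(7)·(-2s)/(s² + 49)² = 14s/(s² + 49)². Then L{6·t·sin(7t)} = 6·14s/(s² + 49)² = 84s/(s² + 49)²

Final answer: 84s/(s² + 49)²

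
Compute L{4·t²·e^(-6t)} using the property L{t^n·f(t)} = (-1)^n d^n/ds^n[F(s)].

L{e^(-6t)} = 1/(s+6). d/ds[1/(s+6)] = -1/(s+6)². d²/ds²[1/(s+6)] = 2/(s+6)³. So L{t²·e^(-6t)} = (-1)² · 2/(s+6)³ = 2/(s+6)³. Then L{4·t²·e^(-6t)} = 4·2/(s+6)³ = 8/(s+6)³

Final answer: 8/(s+6)³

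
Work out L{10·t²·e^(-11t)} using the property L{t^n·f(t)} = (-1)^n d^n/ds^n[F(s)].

L{e^(-11t)} = 1/(s+11). d/ds[1/(s+11)] = -1/(s+11)². d²/ds²[1/(s+11)] = 2/(s+11)³. So L{t²·e^(-11t)} = (-1)² · 2/(s+11)³ = 2/(s+11)³. Then L{10·t²·e^(-11t)} = 10·2/(s+11)³ = 20/(s+11)³

Final answer: 20/(s+11)³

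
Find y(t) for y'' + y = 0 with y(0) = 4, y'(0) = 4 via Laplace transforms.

L{y''} + 1L{y} = 0. s²Y - 4s - 4 + Y = 0. Y(s² + 1) = 4s + 4. Y = (4s + 4)/(s² + 1). Inverting: y(t) = 4cos(t) + 4sin(t)

Final answer: y(t) = 4cos(t) + 4sin(t)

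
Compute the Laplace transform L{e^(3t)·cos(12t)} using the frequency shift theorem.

Frequency shift: L{e^(at)f(t)} = F(s-a). L{e^(3t)·cos(12t)} = (s-3)/((s-3)² + 144)

Final answer: (s-3)/((s-3)² + 144)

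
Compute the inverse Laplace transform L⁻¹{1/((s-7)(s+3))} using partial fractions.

Decompose: A/(s-7) + B/(s+3). A = 1/10, B = -1/10. f(t) = (e^(7t) - e^(-3t))/10

Final answer: (e^(7t) - e^(-3t))/10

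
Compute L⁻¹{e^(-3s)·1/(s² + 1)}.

L⁻¹{1/(s² + 1)} = sin(t). By the time shift theorem, L⁻¹{e^(-as)F(s)} = u(t-a)f(t-a) with a=3, so L⁻¹{e^(-3s)·1/(s² + 1)} = u(t-3)·sin((t-3))

Final answer: u(t-3)·sin((t-3))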